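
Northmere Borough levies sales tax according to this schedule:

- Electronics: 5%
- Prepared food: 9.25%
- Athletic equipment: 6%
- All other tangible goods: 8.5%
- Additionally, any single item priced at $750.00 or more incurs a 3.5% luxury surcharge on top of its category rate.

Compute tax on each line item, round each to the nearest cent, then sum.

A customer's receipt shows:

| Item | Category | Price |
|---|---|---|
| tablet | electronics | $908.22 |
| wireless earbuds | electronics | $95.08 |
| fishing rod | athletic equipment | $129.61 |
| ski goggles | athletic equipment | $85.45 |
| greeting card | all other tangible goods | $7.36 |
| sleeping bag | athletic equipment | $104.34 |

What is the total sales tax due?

Tablet $908.22: electronics → 5% + 3.5% surcharge = 8.5% → $77.20
Wireless earbuds $95.08: electronics → 5% → $4.75
Fishing rod $129.61: athletic equipment → 6% → $7.78
Ski goggles $85.45: athletic equipment → 6% → $5.13
Greeting card $7.36: all other tangible goods → 8.5% → $0.63
Sleeping bag $104.34: athletic equipment → 6% → $6.26
Total tax = $77.20 + $4.75 + $7.78 + $5.13 + $0.63 + $6.26 = $101.75

$101.75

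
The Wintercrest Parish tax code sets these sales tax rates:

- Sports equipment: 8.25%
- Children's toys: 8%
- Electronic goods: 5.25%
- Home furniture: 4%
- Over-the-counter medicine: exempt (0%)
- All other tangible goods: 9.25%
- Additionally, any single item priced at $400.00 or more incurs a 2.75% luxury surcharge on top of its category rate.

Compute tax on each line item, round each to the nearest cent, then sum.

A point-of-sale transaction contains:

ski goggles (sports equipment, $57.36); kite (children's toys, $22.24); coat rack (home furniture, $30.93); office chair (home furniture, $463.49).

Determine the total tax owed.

Ski goggles $57.36: sports equipment → 8.25% → $4.73
Kite $22.24: children's toys → 8% → $1.78
Coat rack $30.93: home furniture → 4% → $1.24
Office chair $463.49: home furniture → 4% + 2.75% surcharge = 6.75% → $31.29
Total tax = $4.73 + $1.78 + $1.24 + $31.29 = $39.04

$39.04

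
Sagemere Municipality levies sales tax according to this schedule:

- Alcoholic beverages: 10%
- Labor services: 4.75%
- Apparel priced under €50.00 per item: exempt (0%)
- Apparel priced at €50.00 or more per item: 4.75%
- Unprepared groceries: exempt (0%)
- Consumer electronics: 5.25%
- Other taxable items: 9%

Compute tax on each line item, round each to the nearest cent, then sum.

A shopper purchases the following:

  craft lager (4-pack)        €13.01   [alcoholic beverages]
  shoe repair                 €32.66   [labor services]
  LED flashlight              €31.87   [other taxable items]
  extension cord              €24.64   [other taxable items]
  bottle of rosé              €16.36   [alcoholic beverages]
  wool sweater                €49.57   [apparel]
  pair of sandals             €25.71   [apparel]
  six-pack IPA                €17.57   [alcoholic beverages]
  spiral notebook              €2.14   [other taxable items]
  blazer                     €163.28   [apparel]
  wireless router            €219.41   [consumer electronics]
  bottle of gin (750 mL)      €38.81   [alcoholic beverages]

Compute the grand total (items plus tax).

€669.72

Craft lager (4-pack) €13.01: alcoholic beverages → 10% → €1.30
Shoe repair €32.66: labor services → 4.75% → €1.55
LED flashlight €31.87: other taxable items → 9% → €2.87
Extension cord €24.64: other taxable items → 9% → €2.22
Bottle of rosé €16.36: alcoholic beverages → 10% → €1.64
Wool sweater €49.57: apparel, under €50.00 → 0% → €0.00
Pair of sandals €25.71: apparel, under €50.00 → 0% → €0.00
Six-pack IPA €17.57: alcoholic beverages → 10% → €1.76
Spiral notebook €2.14: other taxable items → 9% → €0.19
Blazer €163.28: apparel, €50.00 or more → 4.75% → €7.76
Wireless router €219.41: consumer electronics → 5.25% → €11.52
Bottle of gin (750 mL) €38.81: alcoholic beverages → 10% → €3.88
Subtotal = €635.03; tax = €34.69; total due = €669.72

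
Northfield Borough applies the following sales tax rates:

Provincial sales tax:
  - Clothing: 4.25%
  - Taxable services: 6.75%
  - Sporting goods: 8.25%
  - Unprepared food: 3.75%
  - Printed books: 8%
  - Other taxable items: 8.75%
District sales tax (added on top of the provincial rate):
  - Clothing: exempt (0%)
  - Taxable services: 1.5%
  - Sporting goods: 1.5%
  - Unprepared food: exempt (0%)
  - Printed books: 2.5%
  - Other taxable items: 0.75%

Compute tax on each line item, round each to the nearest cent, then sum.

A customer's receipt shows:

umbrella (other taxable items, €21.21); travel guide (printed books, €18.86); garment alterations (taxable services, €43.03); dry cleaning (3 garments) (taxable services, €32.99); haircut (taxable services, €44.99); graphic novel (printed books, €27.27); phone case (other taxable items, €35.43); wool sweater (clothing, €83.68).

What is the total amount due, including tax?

Umbrella €21.21: other taxable items → 8.75% + 0.75% district = 9.5% → €2.01
Travel guide €18.86: printed books → 8% + 2.5% district = 10.5% → €1.98
Garment alterations €43.03: taxable services → 6.75% + 1.5% district = 8.25% → €3.55
Dry cleaning (3 garments) €32.99: taxable services → 6.75% + 1.5% district = 8.25% → €2.72
Haircut €44.99: taxable services → 6.75% + 1.5% district = 8.25% → €3.71
Graphic novel €27.27: printed books → 8% + 2.5% district = 10.5% → €2.86
Phone case €35.43: other taxable items → 8.75% + 0.75% district = 9.5% → €3.37
Wool sweater €83.68: clothing → 4.25% + 0% district = 4.25% → €3.56
Subtotal = €307.46; tax = €23.76; total due = €331.22

€331.22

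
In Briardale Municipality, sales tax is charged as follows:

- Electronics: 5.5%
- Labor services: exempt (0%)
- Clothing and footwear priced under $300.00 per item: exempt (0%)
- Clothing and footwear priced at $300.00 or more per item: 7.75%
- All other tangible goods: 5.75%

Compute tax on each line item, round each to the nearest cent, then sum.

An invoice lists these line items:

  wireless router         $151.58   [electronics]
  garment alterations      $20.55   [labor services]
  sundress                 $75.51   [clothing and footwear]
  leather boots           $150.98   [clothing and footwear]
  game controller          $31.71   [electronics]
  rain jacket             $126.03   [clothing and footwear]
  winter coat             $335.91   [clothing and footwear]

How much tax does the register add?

Wireless router $151.58: electronics → 5.5% → $8.34
Garment alterations $20.55: labor services → 0% → $0.00
Sundress $75.51: clothing and footwear, under $300.00 → 0% → $0.00
Leather boots $150.98: clothing and footwear, under $300.00 → 0% → $0.00
Game controller $31.71: electronics → 5.5% → $1.74
Rain jacket $126.03: clothing and footwear, under $300.00 → 0% → $0.00
Winter coat $335.91: clothing and footwear, $300.00 or more → 7.75% → $26.03
Total tax = $8.34 + $1.74 + $26.03 = $36.11

$36.11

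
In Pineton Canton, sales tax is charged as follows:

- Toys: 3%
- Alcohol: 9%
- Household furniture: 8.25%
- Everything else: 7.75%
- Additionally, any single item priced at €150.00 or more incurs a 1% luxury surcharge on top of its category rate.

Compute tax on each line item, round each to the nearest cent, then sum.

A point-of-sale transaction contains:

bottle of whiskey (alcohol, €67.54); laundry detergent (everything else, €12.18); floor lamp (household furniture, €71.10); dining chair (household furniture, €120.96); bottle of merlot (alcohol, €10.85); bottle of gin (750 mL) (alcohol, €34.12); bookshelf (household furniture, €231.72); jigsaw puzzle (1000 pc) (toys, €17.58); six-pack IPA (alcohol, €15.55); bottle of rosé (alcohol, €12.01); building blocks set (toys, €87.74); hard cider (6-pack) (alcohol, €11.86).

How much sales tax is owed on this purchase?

€55.06

Bottle of whiskey €67.54: alcohol → 9% → €6.08
Laundry detergent €12.18: everything else → 7.75% → €0.94
Floor lamp €71.10: household furniture → 8.25% → €5.87
Dining chair €120.96: household furniture → 8.25% → €9.98
Bottle of merlot €10.85: alcohol → 9% → €0.98
Bottle of gin (750 mL) €34.12: alcohol → 9% → €3.07
Bookshelf €231.72: household furniture → 8.25% + 1% surcharge = 9.25% → €21.43
Jigsaw puzzle (1000 pc) €17.58: toys → 3% → €0.53
Six-pack IPA €15.55: alcohol → 9% → €1.40
Bottle of rosé €12.01: alcohol → 9% → €1.08
Building blocks set €87.74: toys → 3% → €2.63
Hard cider (6-pack) €11.86: alcohol → 9% → €1.07
Total tax = €6.08 + €0.94 + €5.87 + €9.98 + €0.98 + €3.07 + €21.43 + €0.53 + €1.40 + €1.08 + €2.63 + €1.07 = €55.06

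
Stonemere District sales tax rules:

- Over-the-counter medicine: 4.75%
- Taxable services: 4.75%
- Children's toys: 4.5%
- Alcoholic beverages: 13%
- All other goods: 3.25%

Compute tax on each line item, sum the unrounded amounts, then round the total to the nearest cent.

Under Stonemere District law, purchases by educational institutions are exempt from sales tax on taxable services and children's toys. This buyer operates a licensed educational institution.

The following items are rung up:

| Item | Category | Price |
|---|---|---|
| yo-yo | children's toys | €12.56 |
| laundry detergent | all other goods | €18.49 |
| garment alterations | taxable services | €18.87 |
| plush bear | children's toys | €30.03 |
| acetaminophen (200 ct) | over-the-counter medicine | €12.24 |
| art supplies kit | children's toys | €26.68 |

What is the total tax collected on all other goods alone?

Laundry detergent €18.49: all other goods → 3.25% → €0.600925
Tax on all other goods: unrounded sum = €0.600925 → €0.60

€0.60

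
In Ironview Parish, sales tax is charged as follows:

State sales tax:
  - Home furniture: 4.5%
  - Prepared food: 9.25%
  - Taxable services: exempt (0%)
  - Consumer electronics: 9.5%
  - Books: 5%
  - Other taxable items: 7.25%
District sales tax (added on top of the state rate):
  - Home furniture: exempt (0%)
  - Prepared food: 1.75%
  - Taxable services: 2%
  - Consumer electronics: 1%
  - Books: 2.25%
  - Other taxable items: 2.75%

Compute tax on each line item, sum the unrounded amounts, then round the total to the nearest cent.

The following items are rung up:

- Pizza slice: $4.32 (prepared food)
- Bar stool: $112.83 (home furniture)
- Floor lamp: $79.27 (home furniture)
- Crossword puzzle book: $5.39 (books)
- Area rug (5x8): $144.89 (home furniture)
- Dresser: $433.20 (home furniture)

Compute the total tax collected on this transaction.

$35.52

Pizza slice $4.32: prepared food → 9.25% + 1.75% district = 11% → $0.4752
Bar stool $112.83: home furniture → 4.5% + 0% district = 4.5% → $5.07735
Floor lamp $79.27: home furniture → 4.5% + 0% district = 4.5% → $3.56715
Crossword puzzle book $5.39: books → 5% + 2.25% district = 7.25% → $0.390775
Area rug (5x8) $144.89: home furniture → 4.5% + 0% district = 4.5% → $6.52005
Dresser $433.20: home furniture → 4.5% + 0% district = 4.5% → $19.494
Unrounded tax sum = $35.524525 → $35.52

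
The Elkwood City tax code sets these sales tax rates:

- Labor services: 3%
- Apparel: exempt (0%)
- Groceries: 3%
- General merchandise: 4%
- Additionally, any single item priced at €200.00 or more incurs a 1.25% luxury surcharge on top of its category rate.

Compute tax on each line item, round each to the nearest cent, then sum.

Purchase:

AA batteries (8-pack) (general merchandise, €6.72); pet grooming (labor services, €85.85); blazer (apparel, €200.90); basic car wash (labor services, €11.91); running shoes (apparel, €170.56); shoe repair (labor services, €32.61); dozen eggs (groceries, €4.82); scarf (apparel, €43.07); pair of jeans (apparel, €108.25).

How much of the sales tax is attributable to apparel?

Blazer €200.90: apparel → 0% + 1.25% surcharge = 1.25% → €2.51
Running shoes €170.56: apparel → 0% → €0.00
Scarf €43.07: apparel → 0% → €0.00
Pair of jeans €108.25: apparel → 0% → €0.00
Tax on apparel = €2.51 + €0.00 + €0.00 + €0.00 = €2.51

€2.51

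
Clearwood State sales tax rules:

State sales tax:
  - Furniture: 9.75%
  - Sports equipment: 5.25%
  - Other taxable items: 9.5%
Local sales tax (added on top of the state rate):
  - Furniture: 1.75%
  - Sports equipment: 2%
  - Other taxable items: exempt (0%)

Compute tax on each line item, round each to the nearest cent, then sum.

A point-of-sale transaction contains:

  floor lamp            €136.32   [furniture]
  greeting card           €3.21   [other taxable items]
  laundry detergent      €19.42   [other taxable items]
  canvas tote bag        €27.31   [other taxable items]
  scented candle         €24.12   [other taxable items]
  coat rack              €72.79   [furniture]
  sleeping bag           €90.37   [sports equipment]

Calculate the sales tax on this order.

€37.62

Floor lamp €136.32: furniture → 9.75% + 1.75% local = 11.5% → €15.68
Greeting card €3.21: other taxable items → 9.5% + 0% local = 9.5% → €0.30
Laundry detergent €19.42: other taxable items → 9.5% + 0% local = 9.5% → €1.84
Canvas tote bag €27.31: other taxable items → 9.5% + 0% local = 9.5% → €2.59
Scented candle €24.12: other taxable items → 9.5% + 0% local = 9.5% → €2.29
Coat rack €72.79: furniture → 9.75% + 1.75% local = 11.5% → €8.37
Sleeping bag €90.37: sports equipment → 5.25% + 2% local = 7.25% → €6.55
Total tax = €15.68 + €0.30 + €1.84 + €2.59 + €2.29 + €8.37 + €6.55 = €37.62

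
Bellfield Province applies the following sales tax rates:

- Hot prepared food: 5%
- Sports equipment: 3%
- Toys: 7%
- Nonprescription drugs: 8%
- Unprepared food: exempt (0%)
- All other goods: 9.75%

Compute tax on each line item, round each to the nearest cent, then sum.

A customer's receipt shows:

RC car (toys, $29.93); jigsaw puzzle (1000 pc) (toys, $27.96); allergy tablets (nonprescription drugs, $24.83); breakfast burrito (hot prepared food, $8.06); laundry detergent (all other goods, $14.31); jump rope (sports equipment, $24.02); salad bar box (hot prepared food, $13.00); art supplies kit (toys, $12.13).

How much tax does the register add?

RC car $29.93: toys → 7% → $2.10
Jigsaw puzzle (1000 pc) $27.96: toys → 7% → $1.96
Allergy tablets $24.83: nonprescription drugs → 8% → $1.99
Breakfast burrito $8.06: hot prepared food → 5% → $0.40
Laundry detergent $14.31: all other goods → 9.75% → $1.40
Jump rope $24.02: sports equipment → 3% → $0.72
Salad bar box $13.00: hot prepared food → 5% → $0.65
Art supplies kit $12.13: toys → 7% → $0.85
Total tax = $2.10 + $1.96 + $1.99 + $0.40 + $1.40 + $0.72 + $0.65 + $0.85 = $10.07

$10.07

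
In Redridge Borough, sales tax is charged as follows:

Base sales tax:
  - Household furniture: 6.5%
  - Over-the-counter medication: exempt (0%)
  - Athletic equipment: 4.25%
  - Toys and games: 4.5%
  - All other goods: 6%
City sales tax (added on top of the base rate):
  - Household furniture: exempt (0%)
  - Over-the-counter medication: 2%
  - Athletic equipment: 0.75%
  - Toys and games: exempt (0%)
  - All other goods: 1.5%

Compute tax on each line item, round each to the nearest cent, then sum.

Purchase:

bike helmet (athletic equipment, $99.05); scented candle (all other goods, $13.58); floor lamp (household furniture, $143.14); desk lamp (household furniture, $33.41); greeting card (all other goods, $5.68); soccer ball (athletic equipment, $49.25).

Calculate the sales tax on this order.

Bike helmet $99.05: athletic equipment → 4.25% + 0.75% city = 5% → $4.95
Scented candle $13.58: all other goods → 6% + 1.5% city = 7.5% → $1.02
Floor lamp $143.14: household furniture → 6.5% + 0% city = 6.5% → $9.30
Desk lamp $33.41: household furniture → 6.5% + 0% city = 6.5% → $2.17
Greeting card $5.68: all other goods → 6% + 1.5% city = 7.5% → $0.43
Soccer ball $49.25: athletic equipment → 4.25% + 0.75% city = 5% → $2.46
Total tax = $4.95 + $1.02 + $9.30 + $2.17 + $0.43 + $2.46 = $20.33

$20.33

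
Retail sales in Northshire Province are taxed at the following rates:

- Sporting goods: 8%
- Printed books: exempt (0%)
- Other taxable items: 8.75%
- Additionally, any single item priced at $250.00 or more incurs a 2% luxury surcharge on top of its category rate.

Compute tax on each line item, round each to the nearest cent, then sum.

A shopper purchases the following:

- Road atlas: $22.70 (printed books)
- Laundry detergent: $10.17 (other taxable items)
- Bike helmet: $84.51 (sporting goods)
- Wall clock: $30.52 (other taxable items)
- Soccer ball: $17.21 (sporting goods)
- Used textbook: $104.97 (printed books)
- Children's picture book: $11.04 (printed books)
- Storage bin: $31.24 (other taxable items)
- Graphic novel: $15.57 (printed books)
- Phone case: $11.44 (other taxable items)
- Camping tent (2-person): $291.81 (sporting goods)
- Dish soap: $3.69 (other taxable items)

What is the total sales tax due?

$44.93

Road atlas $22.70: printed books → 0% → $0.00
Laundry detergent $10.17: other taxable items → 8.75% → $0.89
Bike helmet $84.51: sporting goods → 8% → $6.76
Wall clock $30.52: other taxable items → 8.75% → $2.67
Soccer ball $17.21: sporting goods → 8% → $1.38
Used textbook $104.97: printed books → 0% → $0.00
Children's picture book $11.04: printed books → 0% → $0.00
Storage bin $31.24: other taxable items → 8.75% → $2.73
Graphic novel $15.57: printed books → 0% → $0.00
Phone case $11.44: other taxable items → 8.75% → $1.00
Camping tent (2-person) $291.81: sporting goods → 8% + 2% surcharge = 10% → $29.18
Dish soap $3.69: other taxable items → 8.75% → $0.32
Total tax = $0.89 + $6.76 + $2.67 + $1.38 + $2.73 + $1.00 + $29.18 + $0.32 = $44.93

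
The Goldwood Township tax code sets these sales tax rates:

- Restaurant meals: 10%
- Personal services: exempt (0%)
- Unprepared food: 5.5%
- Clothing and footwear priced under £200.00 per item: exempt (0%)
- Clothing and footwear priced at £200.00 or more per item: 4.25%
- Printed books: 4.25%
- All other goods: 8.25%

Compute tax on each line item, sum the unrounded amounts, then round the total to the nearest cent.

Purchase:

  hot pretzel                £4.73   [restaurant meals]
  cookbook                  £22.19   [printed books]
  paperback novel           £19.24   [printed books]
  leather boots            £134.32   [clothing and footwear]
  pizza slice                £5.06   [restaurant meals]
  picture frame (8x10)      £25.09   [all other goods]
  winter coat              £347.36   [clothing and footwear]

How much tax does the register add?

£19.57

Hot pretzel £4.73: restaurant meals → 10% → £0.473
Cookbook £22.19: printed books → 4.25% → £0.943075
Paperback novel £19.24: printed books → 4.25% → £0.8177
Leather boots £134.32: clothing and footwear, under £200.00 → 0% → £0.00
Pizza slice £5.06: restaurant meals → 10% → £0.506
Picture frame (8x10) £25.09: all other goods → 8.25% → £2.069925
Winter coat £347.36: clothing and footwear, £200.00 or more → 4.25% → £14.7628
Unrounded tax sum = £19.5725 → £19.57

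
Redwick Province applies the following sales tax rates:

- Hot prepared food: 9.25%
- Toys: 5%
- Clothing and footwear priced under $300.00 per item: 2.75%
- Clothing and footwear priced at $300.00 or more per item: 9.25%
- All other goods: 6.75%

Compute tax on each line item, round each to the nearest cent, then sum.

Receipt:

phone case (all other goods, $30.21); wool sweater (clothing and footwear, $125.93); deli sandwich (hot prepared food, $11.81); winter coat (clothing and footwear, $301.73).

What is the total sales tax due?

$34.50

Phone case $30.21: all other goods → 6.75% → $2.04
Wool sweater $125.93: clothing and footwear, under $300.00 → 2.75% → $3.46
Deli sandwich $11.81: hot prepared food → 9.25% → $1.09
Winter coat $301.73: clothing and footwear, $300.00 or more → 9.25% → $27.91
Total tax = $2.04 + $3.46 + $1.09 + $27.91 = $34.50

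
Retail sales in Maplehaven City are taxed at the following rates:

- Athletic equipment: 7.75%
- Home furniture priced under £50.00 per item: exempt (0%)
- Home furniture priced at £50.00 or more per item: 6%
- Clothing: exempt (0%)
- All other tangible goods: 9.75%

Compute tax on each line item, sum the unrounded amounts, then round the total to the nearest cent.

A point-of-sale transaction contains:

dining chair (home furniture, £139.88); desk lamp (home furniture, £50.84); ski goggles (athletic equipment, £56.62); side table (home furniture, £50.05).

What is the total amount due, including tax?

Dining chair £139.88: home furniture, £50.00 or more → 6% → £8.3928
Desk lamp £50.84: home furniture, £50.00 or more → 6% → £3.0504
Ski goggles £56.62: athletic equipment → 7.75% → £4.38805
Side table £50.05: home furniture, £50.00 or more → 6% → £3.003
Subtotal = £297.39; unrounded tax = £18.83425 → £18.83; total due = £316.22

£316.22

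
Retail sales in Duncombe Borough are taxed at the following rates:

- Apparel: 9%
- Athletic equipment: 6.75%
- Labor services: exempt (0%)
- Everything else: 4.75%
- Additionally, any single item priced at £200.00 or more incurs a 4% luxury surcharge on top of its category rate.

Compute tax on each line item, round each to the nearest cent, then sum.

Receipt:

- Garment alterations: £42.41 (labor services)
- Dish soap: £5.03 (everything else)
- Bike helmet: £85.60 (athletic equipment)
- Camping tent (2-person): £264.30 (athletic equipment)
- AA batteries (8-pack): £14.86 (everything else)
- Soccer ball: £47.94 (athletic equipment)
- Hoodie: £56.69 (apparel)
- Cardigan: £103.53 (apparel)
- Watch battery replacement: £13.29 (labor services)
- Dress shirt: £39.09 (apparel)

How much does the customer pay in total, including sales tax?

Garment alterations £42.41: labor services → 0% → £0.00
Dish soap £5.03: everything else → 4.75% → £0.24
Bike helmet £85.60: athletic equipment → 6.75% → £5.78
Camping tent (2-person) £264.30: athletic equipment → 6.75% + 4% surcharge = 10.75% → £28.41
AA batteries (8-pack) £14.86: everything else → 4.75% → £0.71
Soccer ball £47.94: athletic equipment → 6.75% → £3.24
Hoodie £56.69: apparel → 9% → £5.10
Cardigan £103.53: apparel → 9% → £9.32
Watch battery replacement £13.29: labor services → 0% → £0.00
Dress shirt £39.09: apparel → 9% → £3.52
Subtotal = £672.74; tax = £56.32; total due = £729.06

£729.06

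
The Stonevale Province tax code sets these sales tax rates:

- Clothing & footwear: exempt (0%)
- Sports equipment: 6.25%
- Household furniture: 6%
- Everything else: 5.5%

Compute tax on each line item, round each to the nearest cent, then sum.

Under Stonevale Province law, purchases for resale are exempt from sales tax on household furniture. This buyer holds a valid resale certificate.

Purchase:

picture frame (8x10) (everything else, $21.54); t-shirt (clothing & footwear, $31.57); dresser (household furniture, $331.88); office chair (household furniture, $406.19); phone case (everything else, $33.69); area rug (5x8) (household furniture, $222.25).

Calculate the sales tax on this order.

Picture frame (8x10) $21.54: everything else → 5.5% → $1.18
T-shirt $31.57: clothing & footwear → 0% → $0.00
Dresser $331.88: household furniture, buyer-exempt → 0% → $0.00
Office chair $406.19: household furniture, buyer-exempt → 0% → $0.00
Phone case $33.69: everything else → 5.5% → $1.85
Area rug (5x8) $222.25: household furniture, buyer-exempt → 0% → $0.00
Total tax = $1.18 + $1.85 = $3.03

$3.03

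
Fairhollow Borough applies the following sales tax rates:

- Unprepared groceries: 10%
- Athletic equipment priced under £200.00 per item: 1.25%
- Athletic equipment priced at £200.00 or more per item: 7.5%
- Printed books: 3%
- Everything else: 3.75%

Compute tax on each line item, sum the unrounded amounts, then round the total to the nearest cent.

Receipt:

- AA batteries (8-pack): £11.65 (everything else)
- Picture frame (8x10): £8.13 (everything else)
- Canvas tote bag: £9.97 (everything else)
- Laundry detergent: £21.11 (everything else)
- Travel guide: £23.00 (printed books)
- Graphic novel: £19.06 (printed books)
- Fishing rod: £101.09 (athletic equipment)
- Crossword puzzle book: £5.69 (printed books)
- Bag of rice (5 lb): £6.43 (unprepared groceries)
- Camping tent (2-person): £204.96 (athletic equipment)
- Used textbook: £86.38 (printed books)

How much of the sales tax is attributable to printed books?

Travel guide £23.00: printed books → 3% → £0.69
Graphic novel £19.06: printed books → 3% → £0.5718
Crossword puzzle book £5.69: printed books → 3% → £0.1707
Used textbook £86.38: printed books → 3% → £2.5914
Tax on printed books: unrounded sum = £4.0239 → £4.02

£4.02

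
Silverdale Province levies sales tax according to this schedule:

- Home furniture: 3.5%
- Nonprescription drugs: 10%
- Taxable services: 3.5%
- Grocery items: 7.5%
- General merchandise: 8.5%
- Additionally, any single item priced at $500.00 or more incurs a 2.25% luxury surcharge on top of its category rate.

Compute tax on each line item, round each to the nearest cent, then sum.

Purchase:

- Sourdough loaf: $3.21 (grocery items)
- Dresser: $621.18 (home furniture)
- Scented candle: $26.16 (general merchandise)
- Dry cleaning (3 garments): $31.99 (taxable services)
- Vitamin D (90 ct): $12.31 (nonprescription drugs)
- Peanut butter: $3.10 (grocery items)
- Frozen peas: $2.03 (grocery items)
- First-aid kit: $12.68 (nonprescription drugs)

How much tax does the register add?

$42.18

Sourdough loaf $3.21: grocery items → 7.5% → $0.24
Dresser $621.18: home furniture → 3.5% + 2.25% surcharge = 5.75% → $35.72
Scented candle $26.16: general merchandise → 8.5% → $2.22
Dry cleaning (3 garments) $31.99: taxable services → 3.5% → $1.12
Vitamin D (90 ct) $12.31: nonprescription drugs → 10% → $1.23
Peanut butter $3.10: grocery items → 7.5% → $0.23
Frozen peas $2.03: grocery items → 7.5% → $0.15
First-aid kit $12.68: nonprescription drugs → 10% → $1.27
Total tax = $0.24 + $35.72 + $2.22 + $1.12 + $1.23 + $0.23 + $0.15 + $1.27 = $42.18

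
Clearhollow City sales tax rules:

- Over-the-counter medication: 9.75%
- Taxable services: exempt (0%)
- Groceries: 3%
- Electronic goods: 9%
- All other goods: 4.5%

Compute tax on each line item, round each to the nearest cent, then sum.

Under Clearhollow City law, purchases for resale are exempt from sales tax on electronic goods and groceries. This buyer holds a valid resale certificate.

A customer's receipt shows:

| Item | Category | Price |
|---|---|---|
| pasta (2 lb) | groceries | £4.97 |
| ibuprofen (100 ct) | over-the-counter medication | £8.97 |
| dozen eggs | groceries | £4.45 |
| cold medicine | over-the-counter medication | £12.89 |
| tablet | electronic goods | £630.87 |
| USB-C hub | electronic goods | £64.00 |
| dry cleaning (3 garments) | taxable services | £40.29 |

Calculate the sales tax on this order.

Pasta (2 lb) £4.97: groceries, buyer-exempt → 0% → £0.00
Ibuprofen (100 ct) £8.97: over-the-counter medication → 9.75% → £0.87
Dozen eggs £4.45: groceries, buyer-exempt → 0% → £0.00
Cold medicine £12.89: over-the-counter medication → 9.75% → £1.26
Tablet £630.87: electronic goods, buyer-exempt → 0% → £0.00
USB-C hub £64.00: electronic goods, buyer-exempt → 0% → £0.00
Dry cleaning (3 garments) £40.29: taxable services → 0% → £0.00
Total tax = £0.87 + £1.26 = £2.13

£2.13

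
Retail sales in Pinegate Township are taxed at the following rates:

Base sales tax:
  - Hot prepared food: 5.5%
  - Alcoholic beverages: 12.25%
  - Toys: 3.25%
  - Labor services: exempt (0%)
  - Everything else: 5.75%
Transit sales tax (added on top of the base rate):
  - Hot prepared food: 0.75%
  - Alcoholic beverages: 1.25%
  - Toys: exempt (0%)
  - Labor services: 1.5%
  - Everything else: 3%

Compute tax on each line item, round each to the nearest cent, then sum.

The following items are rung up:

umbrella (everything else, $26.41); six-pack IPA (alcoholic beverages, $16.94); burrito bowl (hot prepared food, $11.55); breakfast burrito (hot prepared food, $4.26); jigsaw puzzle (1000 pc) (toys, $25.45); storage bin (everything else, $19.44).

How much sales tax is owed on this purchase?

$8.12

Umbrella $26.41: everything else → 5.75% + 3% transit = 8.75% → $2.31
Six-pack IPA $16.94: alcoholic beverages → 12.25% + 1.25% transit = 13.5% → $2.29
Burrito bowl $11.55: hot prepared food → 5.5% + 0.75% transit = 6.25% → $0.72
Breakfast burrito $4.26: hot prepared food → 5.5% + 0.75% transit = 6.25% → $0.27
Jigsaw puzzle (1000 pc) $25.45: toys → 3.25% + 0% transit = 3.25% → $0.83
Storage bin $19.44: everything else → 5.75% + 3% transit = 8.75% → $1.70
Total tax = $2.31 + $2.29 + $0.72 + $0.27 + $0.83 + $1.70 = $8.12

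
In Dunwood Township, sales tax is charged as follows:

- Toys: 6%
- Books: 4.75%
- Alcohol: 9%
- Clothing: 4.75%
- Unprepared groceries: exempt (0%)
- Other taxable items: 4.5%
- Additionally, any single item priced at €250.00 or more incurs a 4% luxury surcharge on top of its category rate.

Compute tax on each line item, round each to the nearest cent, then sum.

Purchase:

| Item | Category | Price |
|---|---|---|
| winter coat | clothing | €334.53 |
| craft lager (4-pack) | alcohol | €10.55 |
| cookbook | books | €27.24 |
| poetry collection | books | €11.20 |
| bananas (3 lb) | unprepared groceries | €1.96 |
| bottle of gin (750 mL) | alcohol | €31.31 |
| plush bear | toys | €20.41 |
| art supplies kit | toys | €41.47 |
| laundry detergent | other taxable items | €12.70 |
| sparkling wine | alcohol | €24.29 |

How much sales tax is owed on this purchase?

€41.33

Winter coat €334.53: clothing → 4.75% + 4% surcharge = 8.75% → €29.27
Craft lager (4-pack) €10.55: alcohol → 9% → €0.95
Cookbook €27.24: books → 4.75% → €1.29
Poetry collection €11.20: books → 4.75% → €0.53
Bananas (3 lb) €1.96: unprepared groceries → 0% → €0.00
Bottle of gin (750 mL) €31.31: alcohol → 9% → €2.82
Plush bear €20.41: toys → 6% → €1.22
Art supplies kit €41.47: toys → 6% → €2.49
Laundry detergent €12.70: other taxable items → 4.5% → €0.57
Sparkling wine €24.29: alcohol → 9% → €2.19
Total tax = €29.27 + €0.95 + €1.29 + €0.53 + €2.82 + €1.22 + €2.49 + €0.57 + €2.19 = €41.33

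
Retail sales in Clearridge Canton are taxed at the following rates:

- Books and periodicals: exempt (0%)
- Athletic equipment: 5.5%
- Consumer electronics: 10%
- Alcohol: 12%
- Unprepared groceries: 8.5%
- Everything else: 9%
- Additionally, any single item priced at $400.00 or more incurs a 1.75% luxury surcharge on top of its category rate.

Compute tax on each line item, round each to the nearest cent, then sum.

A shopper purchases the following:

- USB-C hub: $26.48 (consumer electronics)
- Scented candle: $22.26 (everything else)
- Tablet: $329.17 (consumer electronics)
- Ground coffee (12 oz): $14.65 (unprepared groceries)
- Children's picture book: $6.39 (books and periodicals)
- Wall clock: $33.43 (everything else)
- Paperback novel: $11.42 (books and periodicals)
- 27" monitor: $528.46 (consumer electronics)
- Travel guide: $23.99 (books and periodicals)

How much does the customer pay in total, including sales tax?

USB-C hub $26.48: consumer electronics → 10% → $2.65
Scented candle $22.26: everything else → 9% → $2.00
Tablet $329.17: consumer electronics → 10% → $32.92
Ground coffee (12 oz) $14.65: unprepared groceries → 8.5% → $1.25
Children's picture book $6.39: books and periodicals → 0% → $0.00
Wall clock $33.43: everything else → 9% → $3.01
Paperback novel $11.42: books and periodicals → 0% → $0.00
27" monitor $528.46: consumer electronics → 10% + 1.75% surcharge = 11.75% → $62.09
Travel guide $23.99: books and periodicals → 0% → $0.00
Subtotal = $996.25; tax = $103.92; total due = $1100.17

$1100.17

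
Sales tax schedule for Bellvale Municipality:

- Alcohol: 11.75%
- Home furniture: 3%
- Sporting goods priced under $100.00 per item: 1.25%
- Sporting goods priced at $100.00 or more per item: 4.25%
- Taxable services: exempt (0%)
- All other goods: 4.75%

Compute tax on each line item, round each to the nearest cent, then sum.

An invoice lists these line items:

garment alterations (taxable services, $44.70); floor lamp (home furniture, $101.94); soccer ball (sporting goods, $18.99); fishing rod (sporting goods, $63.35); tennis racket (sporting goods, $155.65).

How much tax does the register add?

$10.71

Garment alterations $44.70: taxable services → 0% → $0.00
Floor lamp $101.94: home furniture → 3% → $3.06
Soccer ball $18.99: sporting goods, under $100.00 → 1.25% → $0.24
Fishing rod $63.35: sporting goods, under $100.00 → 1.25% → $0.79
Tennis racket $155.65: sporting goods, $100.00 or more → 4.25% → $6.62
Total tax = $3.06 + $0.24 + $0.79 + $6.62 = $10.71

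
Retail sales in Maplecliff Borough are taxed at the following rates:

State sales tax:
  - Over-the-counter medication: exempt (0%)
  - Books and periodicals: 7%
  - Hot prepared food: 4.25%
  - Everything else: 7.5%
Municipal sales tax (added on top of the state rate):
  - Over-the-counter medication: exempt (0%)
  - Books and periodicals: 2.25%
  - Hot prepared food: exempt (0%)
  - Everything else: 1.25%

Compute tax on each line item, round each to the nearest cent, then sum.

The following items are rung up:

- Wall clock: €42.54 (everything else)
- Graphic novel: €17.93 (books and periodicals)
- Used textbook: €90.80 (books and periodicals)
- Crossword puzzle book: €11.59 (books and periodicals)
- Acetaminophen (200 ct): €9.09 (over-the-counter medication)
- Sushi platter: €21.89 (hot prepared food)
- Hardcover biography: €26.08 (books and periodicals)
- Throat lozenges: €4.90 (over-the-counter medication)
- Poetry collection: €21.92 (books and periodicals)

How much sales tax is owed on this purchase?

€20.22

Wall clock €42.54: everything else → 7.5% + 1.25% municipal = 8.75% → €3.72
Graphic novel €17.93: books and periodicals → 7% + 2.25% municipal = 9.25% → €1.66
Used textbook €90.80: books and periodicals → 7% + 2.25% municipal = 9.25% → €8.40
Crossword puzzle book €11.59: books and periodicals → 7% + 2.25% municipal = 9.25% → €1.07
Acetaminophen (200 ct) €9.09: over-the-counter medication → 0% + 0% municipal = 0% → €0.00
Sushi platter €21.89: hot prepared food → 4.25% + 0% municipal = 4.25% → €0.93
Hardcover biography €26.08: books and periodicals → 7% + 2.25% municipal = 9.25% → €2.41
Throat lozenges €4.90: over-the-counter medication → 0% + 0% municipal = 0% → €0.00
Poetry collection €21.92: books and periodicals → 7% + 2.25% municipal = 9.25% → €2.03
Total tax = €3.72 + €1.66 + €8.40 + €1.07 + €0.93 + €2.41 + €2.03 = €20.22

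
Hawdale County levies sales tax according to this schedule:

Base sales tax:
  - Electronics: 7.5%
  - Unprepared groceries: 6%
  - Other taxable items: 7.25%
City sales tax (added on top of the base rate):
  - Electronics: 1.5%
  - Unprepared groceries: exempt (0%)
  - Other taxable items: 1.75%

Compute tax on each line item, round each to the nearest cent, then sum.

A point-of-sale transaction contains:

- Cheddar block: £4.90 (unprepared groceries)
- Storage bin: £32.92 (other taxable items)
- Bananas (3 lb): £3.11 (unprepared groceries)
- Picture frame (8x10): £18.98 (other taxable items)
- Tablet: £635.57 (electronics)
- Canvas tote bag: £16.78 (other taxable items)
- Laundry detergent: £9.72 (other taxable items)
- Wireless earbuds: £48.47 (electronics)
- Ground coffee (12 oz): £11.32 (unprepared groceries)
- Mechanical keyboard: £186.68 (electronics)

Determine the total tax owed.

£86.57

Cheddar block £4.90: unprepared groceries → 6% + 0% city = 6% → £0.29
Storage bin £32.92: other taxable items → 7.25% + 1.75% city = 9% → £2.96
Bananas (3 lb) £3.11: unprepared groceries → 6% + 0% city = 6% → £0.19
Picture frame (8x10) £18.98: other taxable items → 7.25% + 1.75% city = 9% → £1.71
Tablet £635.57: electronics → 7.5% + 1.5% city = 9% → £57.20
Canvas tote bag £16.78: other taxable items → 7.25% + 1.75% city = 9% → £1.51
Laundry detergent £9.72: other taxable items → 7.25% + 1.75% city = 9% → £0.87
Wireless earbuds £48.47: electronics → 7.5% + 1.5% city = 9% → £4.36
Ground coffee (12 oz) £11.32: unprepared groceries → 6% + 0% city = 6% → £0.68
Mechanical keyboard £186.68: electronics → 7.5% + 1.5% city = 9% → £16.80
Total tax = £0.29 + £2.96 + £0.19 + £1.71 + £57.20 + £1.51 + £0.87 + £4.36 + £0.68 + £16.80 = £86.57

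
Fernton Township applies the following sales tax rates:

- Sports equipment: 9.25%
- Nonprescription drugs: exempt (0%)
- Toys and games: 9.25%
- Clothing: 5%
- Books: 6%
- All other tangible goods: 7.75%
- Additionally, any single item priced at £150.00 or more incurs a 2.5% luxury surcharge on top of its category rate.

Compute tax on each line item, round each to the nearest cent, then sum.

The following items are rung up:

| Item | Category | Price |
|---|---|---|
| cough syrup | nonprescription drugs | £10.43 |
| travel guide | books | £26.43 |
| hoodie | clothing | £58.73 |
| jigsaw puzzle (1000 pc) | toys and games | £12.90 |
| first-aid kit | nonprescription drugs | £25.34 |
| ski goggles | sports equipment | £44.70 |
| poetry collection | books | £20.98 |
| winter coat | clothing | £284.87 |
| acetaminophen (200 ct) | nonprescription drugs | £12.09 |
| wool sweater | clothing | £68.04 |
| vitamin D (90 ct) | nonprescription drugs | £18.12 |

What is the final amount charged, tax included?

£618.51

Cough syrup £10.43: nonprescription drugs → 0% → £0.00
Travel guide £26.43: books → 6% → £1.59
Hoodie £58.73: clothing → 5% → £2.94
Jigsaw puzzle (1000 pc) £12.90: toys and games → 9.25% → £1.19
First-aid kit £25.34: nonprescription drugs → 0% → £0.00
Ski goggles £44.70: sports equipment → 9.25% → £4.13
Poetry collection £20.98: books → 6% → £1.26
Winter coat £284.87: clothing → 5% + 2.5% surcharge = 7.5% → £21.37
Acetaminophen (200 ct) £12.09: nonprescription drugs → 0% → £0.00
Wool sweater £68.04: clothing → 5% → £3.40
Vitamin D (90 ct) £18.12: nonprescription drugs → 0% → £0.00
Subtotal = £582.63; tax = £35.88; total due = £618.51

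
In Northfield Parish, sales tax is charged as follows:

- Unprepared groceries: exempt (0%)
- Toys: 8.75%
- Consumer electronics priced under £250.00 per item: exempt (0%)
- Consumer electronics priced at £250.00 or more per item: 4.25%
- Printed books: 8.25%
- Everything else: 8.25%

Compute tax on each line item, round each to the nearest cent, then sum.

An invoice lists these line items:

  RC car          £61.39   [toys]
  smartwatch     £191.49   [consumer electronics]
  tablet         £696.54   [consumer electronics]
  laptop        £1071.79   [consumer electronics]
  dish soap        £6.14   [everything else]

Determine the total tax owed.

RC car £61.39: toys → 8.75% → £5.37
Smartwatch £191.49: consumer electronics, under £250.00 → 0% → £0.00
Tablet £696.54: consumer electronics, £250.00 or more → 4.25% → £29.60
Laptop £1071.79: consumer electronics, £250.00 or more → 4.25% → £45.55
Dish soap £6.14: everything else → 8.25% → £0.51
Total tax = £5.37 + £29.60 + £45.55 + £0.51 = £81.03

£81.03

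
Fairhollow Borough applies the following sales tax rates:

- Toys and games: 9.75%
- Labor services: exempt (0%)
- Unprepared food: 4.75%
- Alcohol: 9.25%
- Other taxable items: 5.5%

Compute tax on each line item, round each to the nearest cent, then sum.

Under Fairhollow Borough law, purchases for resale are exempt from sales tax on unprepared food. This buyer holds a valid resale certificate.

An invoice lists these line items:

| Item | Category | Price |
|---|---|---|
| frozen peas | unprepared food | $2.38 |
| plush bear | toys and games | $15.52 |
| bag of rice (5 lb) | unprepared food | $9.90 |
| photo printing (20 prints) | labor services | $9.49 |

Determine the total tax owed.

$1.51

Frozen peas $2.38: unprepared food, buyer-exempt → 0% → $0.00
Plush bear $15.52: toys and games → 9.75% → $1.51
Bag of rice (5 lb) $9.90: unprepared food, buyer-exempt → 0% → $0.00
Photo printing (20 prints) $9.49: labor services → 0% → $0.00
Total tax = $1.51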